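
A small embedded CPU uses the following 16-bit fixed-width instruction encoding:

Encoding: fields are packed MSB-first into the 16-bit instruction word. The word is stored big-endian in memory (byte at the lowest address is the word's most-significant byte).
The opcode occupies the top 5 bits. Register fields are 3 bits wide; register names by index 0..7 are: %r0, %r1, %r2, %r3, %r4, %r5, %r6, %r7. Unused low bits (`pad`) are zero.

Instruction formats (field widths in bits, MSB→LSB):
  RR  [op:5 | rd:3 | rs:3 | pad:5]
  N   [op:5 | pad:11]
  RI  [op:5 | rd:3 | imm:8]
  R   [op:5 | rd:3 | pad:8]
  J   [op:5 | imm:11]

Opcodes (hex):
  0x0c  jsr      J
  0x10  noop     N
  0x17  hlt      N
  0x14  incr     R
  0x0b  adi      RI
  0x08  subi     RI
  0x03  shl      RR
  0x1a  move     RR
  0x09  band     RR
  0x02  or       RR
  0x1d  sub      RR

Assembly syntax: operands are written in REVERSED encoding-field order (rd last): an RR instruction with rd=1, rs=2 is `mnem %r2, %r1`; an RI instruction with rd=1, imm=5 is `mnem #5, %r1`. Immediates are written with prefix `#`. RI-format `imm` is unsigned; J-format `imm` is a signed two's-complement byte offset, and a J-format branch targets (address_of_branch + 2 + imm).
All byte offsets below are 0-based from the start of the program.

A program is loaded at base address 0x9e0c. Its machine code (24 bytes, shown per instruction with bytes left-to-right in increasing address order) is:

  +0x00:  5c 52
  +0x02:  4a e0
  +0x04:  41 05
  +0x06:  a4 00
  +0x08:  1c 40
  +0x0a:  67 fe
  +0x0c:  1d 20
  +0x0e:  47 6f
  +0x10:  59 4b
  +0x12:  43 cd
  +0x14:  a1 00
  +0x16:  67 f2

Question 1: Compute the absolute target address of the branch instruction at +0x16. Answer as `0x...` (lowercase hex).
@+16  big-endian(67 f2) = 0x67f2
  top 5b → 0xc → jsr [J]
  [10:0] imm=2034 (s11→-14) = #-14
  target = base 0x9e0c + off 0x16 + 2 + imm -14 = 0x9e16

0x9e16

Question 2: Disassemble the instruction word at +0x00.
[00] 5c 52 → 0x5c52
  top 5b → 0xb → adi [RI]
  rd: (w>>8)&0x7=0x4 → %r4
  imm: (w>>0)&0xff=0x52 → #82

adi #82, %r4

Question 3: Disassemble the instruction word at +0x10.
@+10  big-endian(59 4b) = 0x594b
  top 5b → 0xb → adi [RI]
  rd@[10:8]=0x1 ⇒ %r1
  imm@[7:0]=0x4b ⇒ #75

adi #75, %r1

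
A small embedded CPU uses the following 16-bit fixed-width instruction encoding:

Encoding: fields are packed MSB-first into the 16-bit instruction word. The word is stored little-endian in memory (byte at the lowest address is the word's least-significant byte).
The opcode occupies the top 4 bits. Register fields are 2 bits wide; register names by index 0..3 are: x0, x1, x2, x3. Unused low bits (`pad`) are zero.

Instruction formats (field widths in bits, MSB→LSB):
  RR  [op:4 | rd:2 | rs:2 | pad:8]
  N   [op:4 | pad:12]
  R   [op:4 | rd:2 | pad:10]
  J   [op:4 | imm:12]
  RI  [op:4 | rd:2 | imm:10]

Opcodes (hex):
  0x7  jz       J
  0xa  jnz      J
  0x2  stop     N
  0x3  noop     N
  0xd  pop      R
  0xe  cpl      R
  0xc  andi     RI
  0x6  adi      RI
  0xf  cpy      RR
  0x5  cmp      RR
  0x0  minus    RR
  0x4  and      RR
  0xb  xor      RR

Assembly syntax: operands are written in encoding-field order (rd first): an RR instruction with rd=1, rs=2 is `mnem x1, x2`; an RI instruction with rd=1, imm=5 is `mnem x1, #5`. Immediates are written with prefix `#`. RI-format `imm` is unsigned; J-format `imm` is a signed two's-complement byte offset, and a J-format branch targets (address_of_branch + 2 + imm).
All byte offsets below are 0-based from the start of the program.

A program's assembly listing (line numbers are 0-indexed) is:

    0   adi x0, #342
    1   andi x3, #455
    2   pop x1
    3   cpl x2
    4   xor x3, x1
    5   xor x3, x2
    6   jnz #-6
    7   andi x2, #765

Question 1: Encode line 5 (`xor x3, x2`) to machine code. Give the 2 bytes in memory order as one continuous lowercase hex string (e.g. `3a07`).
L5: xor op=0xb:4|rd=3:2|rs=2:2|pad=0:8 ⇒ 0xbe00 ⇒ little 00 be

00be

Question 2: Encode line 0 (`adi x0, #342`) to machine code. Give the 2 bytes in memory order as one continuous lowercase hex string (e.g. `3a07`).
0. adi fields op=0x6:4|rd=0:2|imm=342:10 → word 6156h → 56 61

5661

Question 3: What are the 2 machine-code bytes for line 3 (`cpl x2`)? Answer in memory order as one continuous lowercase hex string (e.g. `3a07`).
00e8

3. cpl fields op=0xe:4|rd=2:2|pad=0:10 → word e800h → 00 e8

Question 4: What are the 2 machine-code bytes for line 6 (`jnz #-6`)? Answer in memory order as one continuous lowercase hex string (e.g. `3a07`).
faaf

6. jnz fields op=0xa:4|imm=-6:12 → word affah → fa af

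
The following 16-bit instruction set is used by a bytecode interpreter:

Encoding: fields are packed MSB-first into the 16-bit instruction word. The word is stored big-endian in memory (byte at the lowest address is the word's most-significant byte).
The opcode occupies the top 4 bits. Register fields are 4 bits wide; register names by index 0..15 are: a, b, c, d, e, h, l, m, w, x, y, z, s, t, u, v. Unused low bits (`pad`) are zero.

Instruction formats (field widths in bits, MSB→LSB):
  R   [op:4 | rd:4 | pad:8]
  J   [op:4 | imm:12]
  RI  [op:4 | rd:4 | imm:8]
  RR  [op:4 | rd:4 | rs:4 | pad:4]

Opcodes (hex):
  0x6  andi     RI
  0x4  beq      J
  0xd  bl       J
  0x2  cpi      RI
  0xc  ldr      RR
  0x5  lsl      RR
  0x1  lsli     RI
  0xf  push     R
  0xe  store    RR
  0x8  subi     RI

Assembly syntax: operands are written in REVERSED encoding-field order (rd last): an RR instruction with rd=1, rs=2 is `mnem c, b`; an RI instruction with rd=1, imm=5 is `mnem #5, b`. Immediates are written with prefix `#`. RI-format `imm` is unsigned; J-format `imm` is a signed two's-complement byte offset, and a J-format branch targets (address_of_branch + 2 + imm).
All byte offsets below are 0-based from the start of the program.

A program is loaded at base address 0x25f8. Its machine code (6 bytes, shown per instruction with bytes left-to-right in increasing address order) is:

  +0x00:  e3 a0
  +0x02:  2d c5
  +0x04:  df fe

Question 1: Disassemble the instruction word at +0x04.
bl #-2

[04] df fe → 0xdffe
  top 4b → 0xd → bl [J]
  [11:0] imm=4094 (s12→-2) = #-2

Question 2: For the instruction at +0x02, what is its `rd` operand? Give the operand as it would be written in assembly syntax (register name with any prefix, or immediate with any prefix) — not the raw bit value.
t

@+02  big-endian(2d c5) = 0x2dc5
  opcode bits[15:12]=0x2: cpi/RI
  rd: (w>>8)&0xf=0xd → t
  imm: (w>>0)&0xff=0xc5 → #197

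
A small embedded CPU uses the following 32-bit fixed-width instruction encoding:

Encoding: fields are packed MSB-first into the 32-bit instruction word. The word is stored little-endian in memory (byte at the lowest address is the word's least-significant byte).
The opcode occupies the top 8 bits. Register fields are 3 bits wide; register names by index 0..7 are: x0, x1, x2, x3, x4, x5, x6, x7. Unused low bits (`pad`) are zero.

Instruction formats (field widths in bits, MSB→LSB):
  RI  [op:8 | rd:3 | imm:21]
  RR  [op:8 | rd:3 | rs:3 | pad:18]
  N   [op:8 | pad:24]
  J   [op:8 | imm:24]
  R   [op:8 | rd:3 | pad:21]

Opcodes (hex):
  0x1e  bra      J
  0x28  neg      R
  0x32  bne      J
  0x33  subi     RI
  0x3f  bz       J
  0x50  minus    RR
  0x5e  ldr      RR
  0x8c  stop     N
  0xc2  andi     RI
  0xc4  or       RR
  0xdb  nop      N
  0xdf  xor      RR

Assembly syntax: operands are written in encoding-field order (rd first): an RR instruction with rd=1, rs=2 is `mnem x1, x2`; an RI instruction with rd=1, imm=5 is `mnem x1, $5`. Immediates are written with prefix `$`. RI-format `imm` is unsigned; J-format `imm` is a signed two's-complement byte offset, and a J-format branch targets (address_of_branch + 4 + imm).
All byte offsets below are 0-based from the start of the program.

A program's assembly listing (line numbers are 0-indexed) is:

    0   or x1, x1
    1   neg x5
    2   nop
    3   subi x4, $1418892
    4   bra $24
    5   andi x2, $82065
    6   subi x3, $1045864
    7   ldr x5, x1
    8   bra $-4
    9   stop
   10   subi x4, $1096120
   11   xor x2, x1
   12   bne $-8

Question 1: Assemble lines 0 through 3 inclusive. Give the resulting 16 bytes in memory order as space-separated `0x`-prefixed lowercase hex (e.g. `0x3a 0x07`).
line 0 (or): pack op=0xc4:8|rd=1:3|rs=1:3|pad=0:18 = 0xc4240000; little→ 00 00 24 c4
line 1 (neg): pack op=0x28:8|rd=5:3|pad=0:21 = 0x28a00000; little→ 00 00 a0 28
line 2 (nop): pack op=0xdb:8|pad=0:24 = 0xdb000000; little→ 00 00 00 db
line 3 (subi): pack op=0x33:8|rd=4:3|imm=1418892:21 = 0x3395a68c; little→ 8c a6 95 33

0x00 0x00 0x24 0xc4 0x00 0x00 0xa0 0x28 0x00 0x00 0x00 0xdb 0x8c 0xa6 0x95 0x33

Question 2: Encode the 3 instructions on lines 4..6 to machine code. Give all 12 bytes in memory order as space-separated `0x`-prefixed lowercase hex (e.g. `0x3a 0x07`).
L4: bra op=0x1e:8|imm=24:24 ⇒ 0x1e000018 ⇒ little 18 00 00 1e
L5: andi op=0xc2:8|rd=2:3|imm=82065:21 ⇒ 0xc2414091 ⇒ little 91 40 41 c2
L6: subi op=0x33:8|rd=3:3|imm=1045864:21 ⇒ 0x336ff568 ⇒ little 68 f5 6f 33

0x18 0x00 0x00 0x1e 0x91 0x40 0x41 0xc2 0x68 0xf5 0x6f 0x33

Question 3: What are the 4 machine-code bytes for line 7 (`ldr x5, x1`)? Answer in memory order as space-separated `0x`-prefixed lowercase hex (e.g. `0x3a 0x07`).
7. ldr fields op=0x5e:8|rd=5:3|rs=1:3|pad=0:18 → word 5ea40000h → 00 00 a4 5e

0x00 0x00 0xa4 0x5e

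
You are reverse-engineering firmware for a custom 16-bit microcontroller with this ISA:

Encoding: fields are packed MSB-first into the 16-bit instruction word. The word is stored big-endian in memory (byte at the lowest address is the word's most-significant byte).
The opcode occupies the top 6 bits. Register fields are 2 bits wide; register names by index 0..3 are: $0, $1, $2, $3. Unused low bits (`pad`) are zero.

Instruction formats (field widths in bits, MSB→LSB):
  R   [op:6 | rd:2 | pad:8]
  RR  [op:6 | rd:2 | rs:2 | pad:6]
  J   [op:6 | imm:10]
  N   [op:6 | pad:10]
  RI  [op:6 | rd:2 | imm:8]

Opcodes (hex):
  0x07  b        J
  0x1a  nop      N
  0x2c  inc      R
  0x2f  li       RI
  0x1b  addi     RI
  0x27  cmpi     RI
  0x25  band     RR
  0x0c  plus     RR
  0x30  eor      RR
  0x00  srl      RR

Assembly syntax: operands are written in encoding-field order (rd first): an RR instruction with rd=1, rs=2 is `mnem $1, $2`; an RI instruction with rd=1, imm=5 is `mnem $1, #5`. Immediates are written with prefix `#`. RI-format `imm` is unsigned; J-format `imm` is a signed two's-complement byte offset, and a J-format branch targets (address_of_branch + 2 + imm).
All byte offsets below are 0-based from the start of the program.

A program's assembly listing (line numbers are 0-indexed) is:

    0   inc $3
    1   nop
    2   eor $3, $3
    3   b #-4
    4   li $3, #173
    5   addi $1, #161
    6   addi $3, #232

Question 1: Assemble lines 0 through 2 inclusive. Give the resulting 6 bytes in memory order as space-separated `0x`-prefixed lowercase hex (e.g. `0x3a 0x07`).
0. inc fields op=0x2c:6|rd=3:2|pad=0:8 → word b300h → b3 00
1. nop fields op=0x1a:6|pad=0:10 → word 6800h → 68 00
2. eor fields op=0x30:6|rd=3:2|rs=3:2|pad=0:6 → word c3c0h → c3 c0

0xb3 0x00 0x68 0x00 0xc3 0xc0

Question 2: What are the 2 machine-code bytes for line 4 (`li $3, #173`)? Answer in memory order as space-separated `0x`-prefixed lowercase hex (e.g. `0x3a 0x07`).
0xbf 0xad

line 4 (li): pack op=0x2f:6|rd=3:2|imm=173:8 = 0xbfad; big→ bf ad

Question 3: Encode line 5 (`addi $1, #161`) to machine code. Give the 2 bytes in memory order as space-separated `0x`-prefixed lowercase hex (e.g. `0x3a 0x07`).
5. addi fields op=0x1b:6|rd=1:2|imm=161:8 → word 6da1h → 6d a1

0x6d 0xa1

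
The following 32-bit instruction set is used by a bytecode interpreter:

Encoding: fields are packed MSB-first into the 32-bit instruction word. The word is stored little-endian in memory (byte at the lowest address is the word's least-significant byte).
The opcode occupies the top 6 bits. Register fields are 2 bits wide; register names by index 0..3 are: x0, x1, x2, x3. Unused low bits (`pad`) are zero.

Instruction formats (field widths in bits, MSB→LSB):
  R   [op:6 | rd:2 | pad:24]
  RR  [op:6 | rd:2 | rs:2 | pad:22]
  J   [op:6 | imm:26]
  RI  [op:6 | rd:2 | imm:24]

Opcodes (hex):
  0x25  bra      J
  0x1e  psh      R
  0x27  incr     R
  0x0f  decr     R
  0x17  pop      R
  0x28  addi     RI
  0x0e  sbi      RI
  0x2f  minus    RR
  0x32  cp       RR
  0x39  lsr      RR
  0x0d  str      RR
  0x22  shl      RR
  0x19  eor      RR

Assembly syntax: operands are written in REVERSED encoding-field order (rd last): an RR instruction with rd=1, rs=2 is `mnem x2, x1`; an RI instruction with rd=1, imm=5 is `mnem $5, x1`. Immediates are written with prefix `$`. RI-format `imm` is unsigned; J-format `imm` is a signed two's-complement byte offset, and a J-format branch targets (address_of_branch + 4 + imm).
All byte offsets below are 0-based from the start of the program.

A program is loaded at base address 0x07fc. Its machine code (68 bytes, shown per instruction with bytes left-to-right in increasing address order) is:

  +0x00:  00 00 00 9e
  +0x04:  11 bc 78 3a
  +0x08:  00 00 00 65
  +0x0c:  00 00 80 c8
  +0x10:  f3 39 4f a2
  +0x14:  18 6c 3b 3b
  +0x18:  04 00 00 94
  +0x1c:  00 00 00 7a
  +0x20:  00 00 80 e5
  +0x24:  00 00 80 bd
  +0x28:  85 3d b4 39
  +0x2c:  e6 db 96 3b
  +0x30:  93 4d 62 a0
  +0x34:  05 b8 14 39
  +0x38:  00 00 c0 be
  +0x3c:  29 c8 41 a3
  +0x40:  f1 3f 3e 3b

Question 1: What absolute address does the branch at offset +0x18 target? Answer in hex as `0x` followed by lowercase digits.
0x081c

[18] 04 00 00 94 → 0x94000004
  top 6b → 0x25 → bra [J]
  [25:0] imm=4 = $4
  target = base 0x07fc + off 0x18 + 4 + imm 4 = 0x081c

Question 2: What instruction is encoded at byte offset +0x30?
[30] 93 4d 62 a0 → 0xa0624d93
  top 6b → 0x28 → addi [RI]
  [25:24] rd=0 = x0
  [23:0] imm=6442387 = $6442387

addi $6442387, x0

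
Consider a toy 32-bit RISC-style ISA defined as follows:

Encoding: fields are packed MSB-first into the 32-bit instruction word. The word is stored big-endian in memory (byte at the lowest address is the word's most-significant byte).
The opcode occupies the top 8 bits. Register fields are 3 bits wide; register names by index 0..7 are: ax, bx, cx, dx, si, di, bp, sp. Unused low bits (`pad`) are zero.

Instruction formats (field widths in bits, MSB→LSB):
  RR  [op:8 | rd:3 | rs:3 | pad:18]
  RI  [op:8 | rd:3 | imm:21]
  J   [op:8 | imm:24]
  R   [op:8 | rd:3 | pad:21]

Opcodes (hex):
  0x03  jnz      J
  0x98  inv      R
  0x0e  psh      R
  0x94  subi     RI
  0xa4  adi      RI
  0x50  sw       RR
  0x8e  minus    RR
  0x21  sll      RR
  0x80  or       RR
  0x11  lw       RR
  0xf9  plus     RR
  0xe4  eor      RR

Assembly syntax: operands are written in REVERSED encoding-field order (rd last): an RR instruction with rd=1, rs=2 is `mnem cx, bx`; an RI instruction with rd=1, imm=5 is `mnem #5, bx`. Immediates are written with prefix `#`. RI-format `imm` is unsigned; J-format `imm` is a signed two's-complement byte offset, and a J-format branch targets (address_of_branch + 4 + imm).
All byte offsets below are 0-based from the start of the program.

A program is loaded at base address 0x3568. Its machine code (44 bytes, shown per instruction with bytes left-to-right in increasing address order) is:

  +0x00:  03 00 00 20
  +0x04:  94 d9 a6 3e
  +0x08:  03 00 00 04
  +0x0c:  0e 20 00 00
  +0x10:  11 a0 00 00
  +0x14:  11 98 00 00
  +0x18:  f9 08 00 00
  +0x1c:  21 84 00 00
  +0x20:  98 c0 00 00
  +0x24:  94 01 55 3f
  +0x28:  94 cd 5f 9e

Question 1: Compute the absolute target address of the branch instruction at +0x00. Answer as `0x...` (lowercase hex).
0x358c

[00] 03 00 00 20 → 0x03000020
  opcode bits[31:24]=0x3: jnz/J
  [23:0] imm=32 = #32
  target = base 0x3568 + off 0x00 + 4 + imm 32 = 0x358c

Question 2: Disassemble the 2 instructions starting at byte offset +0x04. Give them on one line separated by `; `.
subi #1680958, bp; jnz #4

@+04  big-endian(94 d9 a6 3e) = 0x94d9a63e
  opcode bits[31:24]=0x94: subi/RI
  [23:21] rd=6 = bp
  [20:0] imm=1680958 = #1680958
@+08  big-endian(03 00 00 04) = 0x03000004
  opcode bits[31:24]=0x3: jnz/J
  [23:0] imm=4 = #4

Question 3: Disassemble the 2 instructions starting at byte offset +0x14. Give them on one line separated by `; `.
[14] 11 98 00 00 → 0x11980000
  op=0x11980000>>24=0x11 ⇒ lw (RR)
  [23:21] rd=4 = si
  [20:18] rs=6 = bp
[18] f9 08 00 00 → 0xf9080000
  op=0xf9080000>>24=0xf9 ⇒ plus (RR)
  [23:21] rd=0 = ax
  [20:18] rs=2 = cx

lw bp, si; plus cx, ax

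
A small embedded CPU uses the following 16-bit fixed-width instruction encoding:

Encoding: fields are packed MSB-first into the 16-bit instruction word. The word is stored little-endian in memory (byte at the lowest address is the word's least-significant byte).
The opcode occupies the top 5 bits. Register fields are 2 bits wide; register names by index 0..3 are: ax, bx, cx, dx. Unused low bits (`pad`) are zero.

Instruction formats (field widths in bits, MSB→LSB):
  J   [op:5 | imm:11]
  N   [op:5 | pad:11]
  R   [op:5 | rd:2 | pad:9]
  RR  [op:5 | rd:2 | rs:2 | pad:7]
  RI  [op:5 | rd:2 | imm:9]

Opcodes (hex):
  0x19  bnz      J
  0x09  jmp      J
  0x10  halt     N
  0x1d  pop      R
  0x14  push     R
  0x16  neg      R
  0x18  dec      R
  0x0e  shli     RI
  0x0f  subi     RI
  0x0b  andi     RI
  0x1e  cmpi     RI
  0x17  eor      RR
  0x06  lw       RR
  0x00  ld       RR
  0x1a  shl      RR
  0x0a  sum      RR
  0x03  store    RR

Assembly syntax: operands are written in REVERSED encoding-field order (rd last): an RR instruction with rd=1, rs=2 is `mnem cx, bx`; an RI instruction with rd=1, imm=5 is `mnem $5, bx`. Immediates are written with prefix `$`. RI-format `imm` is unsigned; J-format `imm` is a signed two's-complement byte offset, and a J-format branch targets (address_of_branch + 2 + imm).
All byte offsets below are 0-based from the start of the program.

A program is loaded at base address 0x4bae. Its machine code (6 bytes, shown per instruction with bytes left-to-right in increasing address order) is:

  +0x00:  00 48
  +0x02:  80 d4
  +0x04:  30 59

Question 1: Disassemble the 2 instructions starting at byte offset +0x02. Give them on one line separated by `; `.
shl bx, cx; andi $304, ax

[02] 80 d4 → 0xd480
  op=0xd480>>11=0x1a ⇒ shl (RR)
  [10:9] rd=2 = cx
  [8:7] rs=1 = bx
[04] 30 59 → 0x5930
  op=0x5930>>11=0xb ⇒ andi (RI)
  [10:9] rd=0 = ax
  [8:0] imm=304 = $304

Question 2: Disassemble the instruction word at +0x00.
jmp $0

off 0x00: read 00 48 as little → 0x4800
  op=0x4800>>11=0x9 ⇒ jmp (J)
  imm@[10:0]=0x0 ⇒ $0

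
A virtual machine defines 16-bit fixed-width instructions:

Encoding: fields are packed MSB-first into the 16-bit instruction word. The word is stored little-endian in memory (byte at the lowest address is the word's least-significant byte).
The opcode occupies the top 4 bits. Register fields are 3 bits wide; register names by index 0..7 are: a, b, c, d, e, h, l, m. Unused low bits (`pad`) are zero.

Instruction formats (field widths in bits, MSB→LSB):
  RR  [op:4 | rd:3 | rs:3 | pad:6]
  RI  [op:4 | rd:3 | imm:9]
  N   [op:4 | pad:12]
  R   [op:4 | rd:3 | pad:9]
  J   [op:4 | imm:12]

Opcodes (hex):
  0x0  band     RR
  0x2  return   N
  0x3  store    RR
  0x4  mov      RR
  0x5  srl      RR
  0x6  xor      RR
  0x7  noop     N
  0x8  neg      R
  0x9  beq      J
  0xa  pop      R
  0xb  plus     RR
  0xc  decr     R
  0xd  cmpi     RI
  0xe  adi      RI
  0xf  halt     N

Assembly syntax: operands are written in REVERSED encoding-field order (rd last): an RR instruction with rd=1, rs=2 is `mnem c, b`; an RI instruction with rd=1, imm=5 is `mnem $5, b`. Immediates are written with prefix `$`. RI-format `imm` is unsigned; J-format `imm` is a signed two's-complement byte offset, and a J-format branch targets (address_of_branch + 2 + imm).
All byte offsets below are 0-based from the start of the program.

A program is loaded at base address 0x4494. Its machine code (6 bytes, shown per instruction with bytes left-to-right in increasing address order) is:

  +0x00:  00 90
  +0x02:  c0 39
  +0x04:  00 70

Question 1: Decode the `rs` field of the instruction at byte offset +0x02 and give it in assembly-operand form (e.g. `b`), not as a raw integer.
m

@+02  little-endian(c0 39) = 0x39c0
  top 4b → 0x3 → store [RR]
  [11:9] rd=4 = e
  [8:6] rs=7 = m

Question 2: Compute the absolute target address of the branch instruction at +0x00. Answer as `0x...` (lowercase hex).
0x4496

[00] 00 90 → 0x9000
  top 4b → 0x9 → beq [J]
  [11:0] imm=0 = $0
  target = base 0x4494 + off 0x00 + 2 + imm 0 = 0x4496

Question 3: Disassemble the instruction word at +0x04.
noop

[04] 00 70 → 0x7000
  top 4b → 0x7 → noop [N]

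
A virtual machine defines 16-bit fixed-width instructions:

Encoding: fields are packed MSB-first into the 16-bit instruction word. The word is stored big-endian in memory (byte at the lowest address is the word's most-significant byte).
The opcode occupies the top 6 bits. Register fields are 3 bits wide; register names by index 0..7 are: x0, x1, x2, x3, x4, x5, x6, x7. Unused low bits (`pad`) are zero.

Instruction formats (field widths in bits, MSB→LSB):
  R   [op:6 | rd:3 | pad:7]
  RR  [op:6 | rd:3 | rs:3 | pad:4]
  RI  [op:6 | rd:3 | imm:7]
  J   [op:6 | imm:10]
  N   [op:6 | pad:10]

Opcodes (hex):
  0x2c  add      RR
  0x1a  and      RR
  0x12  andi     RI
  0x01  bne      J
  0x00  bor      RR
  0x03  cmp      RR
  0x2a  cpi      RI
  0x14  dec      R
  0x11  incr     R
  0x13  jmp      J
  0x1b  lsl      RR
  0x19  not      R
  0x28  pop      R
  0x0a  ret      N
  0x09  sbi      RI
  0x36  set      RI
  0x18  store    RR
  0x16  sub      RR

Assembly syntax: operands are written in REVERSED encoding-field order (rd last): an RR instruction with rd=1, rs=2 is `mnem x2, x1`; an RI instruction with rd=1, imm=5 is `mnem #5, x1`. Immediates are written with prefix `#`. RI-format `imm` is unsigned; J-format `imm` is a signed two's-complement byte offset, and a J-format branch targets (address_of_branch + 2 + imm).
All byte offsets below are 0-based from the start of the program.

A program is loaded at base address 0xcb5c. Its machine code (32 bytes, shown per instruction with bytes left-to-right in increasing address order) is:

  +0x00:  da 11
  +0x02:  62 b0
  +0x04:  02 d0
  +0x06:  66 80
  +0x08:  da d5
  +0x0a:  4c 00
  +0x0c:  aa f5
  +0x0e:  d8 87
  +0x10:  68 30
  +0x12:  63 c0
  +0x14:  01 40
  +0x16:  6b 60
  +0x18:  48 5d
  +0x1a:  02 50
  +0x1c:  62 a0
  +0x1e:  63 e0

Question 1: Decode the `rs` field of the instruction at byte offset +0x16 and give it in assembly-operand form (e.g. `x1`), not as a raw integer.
[16] 6b 60 → 0x6b60
  top 6b → 0x1a → and [RR]
  rd@[9:7]=0x6 ⇒ x6
  rs@[6:4]=0x6 ⇒ x6

x6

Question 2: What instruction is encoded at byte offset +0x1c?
off 0x1c: read 62 a0 as big → 0x62a0
  opcode bits[15:10]=0x18: store/RR
  [9:7] rd=5 = x5
  [6:4] rs=2 = x2

store x2, x5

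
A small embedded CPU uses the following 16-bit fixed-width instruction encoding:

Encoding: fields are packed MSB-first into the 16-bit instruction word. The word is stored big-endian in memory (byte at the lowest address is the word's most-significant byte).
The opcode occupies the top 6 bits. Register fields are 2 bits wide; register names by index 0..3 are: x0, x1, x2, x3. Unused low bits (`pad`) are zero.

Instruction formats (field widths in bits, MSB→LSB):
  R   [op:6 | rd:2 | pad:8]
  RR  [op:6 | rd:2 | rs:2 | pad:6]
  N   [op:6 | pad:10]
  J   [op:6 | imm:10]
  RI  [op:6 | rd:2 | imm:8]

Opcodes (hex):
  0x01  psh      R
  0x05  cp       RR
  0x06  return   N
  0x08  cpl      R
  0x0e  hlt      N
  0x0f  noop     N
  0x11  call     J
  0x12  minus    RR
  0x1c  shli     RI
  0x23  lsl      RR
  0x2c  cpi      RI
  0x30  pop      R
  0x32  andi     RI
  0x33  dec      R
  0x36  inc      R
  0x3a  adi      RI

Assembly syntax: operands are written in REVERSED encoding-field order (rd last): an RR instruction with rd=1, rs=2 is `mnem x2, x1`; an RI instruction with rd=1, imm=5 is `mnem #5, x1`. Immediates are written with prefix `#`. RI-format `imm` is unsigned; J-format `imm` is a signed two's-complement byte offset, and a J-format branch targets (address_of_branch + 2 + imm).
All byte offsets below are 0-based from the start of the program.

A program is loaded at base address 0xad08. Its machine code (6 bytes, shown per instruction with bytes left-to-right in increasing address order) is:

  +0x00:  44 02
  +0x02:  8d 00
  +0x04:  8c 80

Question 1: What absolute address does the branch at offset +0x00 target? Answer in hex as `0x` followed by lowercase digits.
[00] 44 02 → 0x4402
  op=0x4402>>10=0x11 ⇒ call (J)
  imm: (w>>0)&0x3ff=0x2 → #2
  target = base 0xad08 + off 0x00 + 2 + imm 2 = 0xad0c

0xad0c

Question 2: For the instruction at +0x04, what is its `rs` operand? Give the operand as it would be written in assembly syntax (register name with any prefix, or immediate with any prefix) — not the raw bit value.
+0x04: 8c 80 ⇒ word 0x8c80 (big)
  opcode bits[15:10]=0x23: lsl/RR
  rd@[9:8]=0x0 ⇒ x0
  rs@[7:6]=0x2 ⇒ x2

x2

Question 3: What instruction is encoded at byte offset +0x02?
lsl x0, x1

+0x02: 8d 00 ⇒ word 0x8d00 (big)
  op=0x8d00>>10=0x23 ⇒ lsl (RR)
  rd: (w>>8)&0x3=0x1 → x1
  rs: (w>>6)&0x3=0x0 → x0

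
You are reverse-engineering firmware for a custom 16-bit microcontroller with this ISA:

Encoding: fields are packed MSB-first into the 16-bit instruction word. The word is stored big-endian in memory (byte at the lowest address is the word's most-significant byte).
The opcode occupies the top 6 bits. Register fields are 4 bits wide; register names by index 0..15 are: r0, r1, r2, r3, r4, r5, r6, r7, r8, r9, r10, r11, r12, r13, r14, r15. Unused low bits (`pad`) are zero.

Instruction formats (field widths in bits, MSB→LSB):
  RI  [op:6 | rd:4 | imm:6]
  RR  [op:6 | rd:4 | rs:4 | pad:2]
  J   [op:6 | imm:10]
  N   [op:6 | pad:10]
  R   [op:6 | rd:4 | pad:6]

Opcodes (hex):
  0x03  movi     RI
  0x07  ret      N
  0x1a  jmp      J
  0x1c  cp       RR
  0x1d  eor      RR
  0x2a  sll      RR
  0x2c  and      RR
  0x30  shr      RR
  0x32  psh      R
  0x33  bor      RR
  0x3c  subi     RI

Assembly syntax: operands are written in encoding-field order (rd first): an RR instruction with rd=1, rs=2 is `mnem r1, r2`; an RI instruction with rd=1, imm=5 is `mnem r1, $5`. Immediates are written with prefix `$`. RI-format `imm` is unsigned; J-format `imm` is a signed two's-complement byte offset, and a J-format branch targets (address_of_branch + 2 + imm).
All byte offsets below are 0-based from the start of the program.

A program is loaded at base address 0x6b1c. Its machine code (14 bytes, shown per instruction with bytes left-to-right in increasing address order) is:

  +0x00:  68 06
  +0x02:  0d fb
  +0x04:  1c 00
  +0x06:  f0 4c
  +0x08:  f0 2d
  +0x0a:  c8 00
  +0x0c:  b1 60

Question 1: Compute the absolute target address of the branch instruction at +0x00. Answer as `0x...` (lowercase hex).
0x6b24

[00] 68 06 → 0x6806
  op=0x6806>>10=0x1a ⇒ jmp (J)
  imm@[9:0]=0x6 ⇒ $6
  target = base 0x6b1c + off 0x00 + 2 + imm 6 = 0x6b24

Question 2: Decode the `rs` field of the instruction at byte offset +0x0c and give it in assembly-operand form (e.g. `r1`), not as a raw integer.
r8

@+0c  big-endian(b1 60) = 0xb160
  top 6b → 0x2c → and [RR]
  rd@[9:6]=0x5 ⇒ r5
  rs@[5:2]=0x8 ⇒ r8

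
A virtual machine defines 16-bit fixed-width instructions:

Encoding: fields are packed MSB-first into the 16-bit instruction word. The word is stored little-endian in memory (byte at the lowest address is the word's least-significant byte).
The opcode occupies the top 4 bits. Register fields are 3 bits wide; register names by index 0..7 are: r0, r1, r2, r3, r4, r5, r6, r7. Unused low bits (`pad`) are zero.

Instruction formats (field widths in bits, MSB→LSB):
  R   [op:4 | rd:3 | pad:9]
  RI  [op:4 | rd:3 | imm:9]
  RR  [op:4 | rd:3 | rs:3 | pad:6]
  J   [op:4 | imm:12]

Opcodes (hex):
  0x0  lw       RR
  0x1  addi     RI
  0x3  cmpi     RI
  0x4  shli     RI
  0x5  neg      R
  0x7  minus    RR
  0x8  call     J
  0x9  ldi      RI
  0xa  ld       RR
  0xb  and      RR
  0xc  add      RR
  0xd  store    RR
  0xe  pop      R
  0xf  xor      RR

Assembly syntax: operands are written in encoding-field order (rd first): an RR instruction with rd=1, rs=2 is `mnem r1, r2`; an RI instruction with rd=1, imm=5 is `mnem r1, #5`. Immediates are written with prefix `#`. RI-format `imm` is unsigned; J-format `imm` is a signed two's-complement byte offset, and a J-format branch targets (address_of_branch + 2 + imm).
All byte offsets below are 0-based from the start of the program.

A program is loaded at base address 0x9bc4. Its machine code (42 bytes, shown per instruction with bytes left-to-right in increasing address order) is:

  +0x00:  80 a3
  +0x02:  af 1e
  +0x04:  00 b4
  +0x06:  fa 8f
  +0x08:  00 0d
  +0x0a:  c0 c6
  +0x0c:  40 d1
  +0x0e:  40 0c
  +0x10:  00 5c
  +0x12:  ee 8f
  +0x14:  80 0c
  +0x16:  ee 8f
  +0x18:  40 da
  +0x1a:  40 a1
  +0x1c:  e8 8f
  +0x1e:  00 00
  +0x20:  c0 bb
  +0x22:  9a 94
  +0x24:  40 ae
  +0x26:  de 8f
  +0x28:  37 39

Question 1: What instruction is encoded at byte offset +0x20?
off 0x20: read c0 bb as little → 0xbbc0
  op=0xbbc0>>12=0xb ⇒ and (RR)
  rd: (w>>9)&0x7=0x5 → r5
  rs: (w>>6)&0x7=0x7 → r7

and r5, r7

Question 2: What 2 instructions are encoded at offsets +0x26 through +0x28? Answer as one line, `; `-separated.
+0x26: de 8f ⇒ word 0x8fde (little)
  top 4b → 0x8 → call [J]
  [11:0] imm=4062 (s12→-34) = #-34
+0x28: 37 39 ⇒ word 0x3937 (little)
  top 4b → 0x3 → cmpi [RI]
  [11:9] rd=4 = r4
  [8:0] imm=311 = #311

call #-34; cmpi r4, #311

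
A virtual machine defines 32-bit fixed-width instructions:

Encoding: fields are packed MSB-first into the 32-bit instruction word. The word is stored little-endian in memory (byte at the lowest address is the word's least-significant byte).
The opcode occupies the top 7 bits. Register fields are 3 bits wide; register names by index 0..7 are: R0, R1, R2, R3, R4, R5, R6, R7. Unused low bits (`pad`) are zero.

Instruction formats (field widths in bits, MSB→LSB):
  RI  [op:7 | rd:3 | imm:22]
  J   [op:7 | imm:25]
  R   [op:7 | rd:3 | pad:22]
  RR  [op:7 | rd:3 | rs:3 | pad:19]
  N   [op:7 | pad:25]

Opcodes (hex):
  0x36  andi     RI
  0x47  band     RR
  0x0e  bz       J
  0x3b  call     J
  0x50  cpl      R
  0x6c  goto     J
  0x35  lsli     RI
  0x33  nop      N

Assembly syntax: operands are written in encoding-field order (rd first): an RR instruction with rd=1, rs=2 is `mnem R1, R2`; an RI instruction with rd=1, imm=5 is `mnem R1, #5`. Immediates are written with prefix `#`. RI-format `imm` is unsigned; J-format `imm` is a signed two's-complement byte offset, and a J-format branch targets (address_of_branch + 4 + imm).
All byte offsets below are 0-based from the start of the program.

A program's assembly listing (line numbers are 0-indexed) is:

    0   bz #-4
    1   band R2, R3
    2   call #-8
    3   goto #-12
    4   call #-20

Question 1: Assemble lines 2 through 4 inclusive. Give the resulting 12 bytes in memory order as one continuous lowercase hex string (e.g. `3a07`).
f8ffff77f4ffffd9ecffff77

2. call fields op=0x3b:7|imm=-8:25 → word 77fffff8h → f8 ff ff 77
3. goto fields op=0x6c:7|imm=-12:25 → word d9fffff4h → f4 ff ff d9
4. call fields op=0x3b:7|imm=-20:25 → word 77ffffech → ec ff ff 77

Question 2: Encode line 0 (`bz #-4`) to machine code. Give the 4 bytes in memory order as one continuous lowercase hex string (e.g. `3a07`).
L0: bz op=0xe:7|imm=-4:25 ⇒ 0x1dfffffc ⇒ little fc ff ff 1d

fcffff1d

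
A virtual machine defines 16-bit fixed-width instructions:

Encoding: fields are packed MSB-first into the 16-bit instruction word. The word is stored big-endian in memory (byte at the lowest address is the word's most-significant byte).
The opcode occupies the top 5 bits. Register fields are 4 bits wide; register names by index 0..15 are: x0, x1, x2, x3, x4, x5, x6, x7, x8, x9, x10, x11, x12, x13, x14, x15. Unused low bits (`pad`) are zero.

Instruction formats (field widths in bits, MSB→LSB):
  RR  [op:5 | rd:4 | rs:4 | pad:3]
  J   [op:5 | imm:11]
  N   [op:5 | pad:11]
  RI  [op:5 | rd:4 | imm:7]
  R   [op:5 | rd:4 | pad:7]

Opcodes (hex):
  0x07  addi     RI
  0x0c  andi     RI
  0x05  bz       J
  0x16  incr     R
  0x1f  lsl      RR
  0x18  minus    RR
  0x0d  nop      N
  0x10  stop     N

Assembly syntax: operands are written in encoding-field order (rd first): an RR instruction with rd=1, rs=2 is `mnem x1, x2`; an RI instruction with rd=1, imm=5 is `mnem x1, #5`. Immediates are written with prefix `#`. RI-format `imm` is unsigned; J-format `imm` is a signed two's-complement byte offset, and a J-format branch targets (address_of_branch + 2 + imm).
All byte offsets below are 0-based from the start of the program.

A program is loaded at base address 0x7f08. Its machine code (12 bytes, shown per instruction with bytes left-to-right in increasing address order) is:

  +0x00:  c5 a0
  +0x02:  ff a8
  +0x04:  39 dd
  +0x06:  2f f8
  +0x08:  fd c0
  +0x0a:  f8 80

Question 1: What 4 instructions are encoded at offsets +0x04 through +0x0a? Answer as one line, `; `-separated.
[04] 39 dd → 0x39dd
  op=0x39dd>>11=0x7 ⇒ addi (RI)
  [10:7] rd=3 = x3
  [6:0] imm=93 = #93
[06] 2f f8 → 0x2ff8
  op=0x2ff8>>11=0x5 ⇒ bz (J)
  [10:0] imm=2040 (s11→-8) = #-8
[08] fd c0 → 0xfdc0
  op=0xfdc0>>11=0x1f ⇒ lsl (RR)
  [10:7] rd=11 = x11
  [6:3] rs=8 = x8
[0a] f8 80 → 0xf880
  op=0xf880>>11=0x1f ⇒ lsl (RR)
  [10:7] rd=1 = x1
  [6:3] rs=0 = x0

addi x3, #93; bz #-8; lsl x11, x8; lsl x1, x0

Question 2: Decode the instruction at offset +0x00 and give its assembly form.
minus x11, x4

[00] c5 a0 → 0xc5a0
  top 5b → 0x18 → minus [RR]
  rd@[10:7]=0xb ⇒ x11
  rs@[6:3]=0x4 ⇒ x4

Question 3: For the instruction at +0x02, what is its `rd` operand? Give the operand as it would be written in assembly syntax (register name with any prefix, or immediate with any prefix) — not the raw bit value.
+0x02: ff a8 ⇒ word 0xffa8 (big)
  top 5b → 0x1f → lsl [RR]
  [10:7] rd=15 = x15
  [6:3] rs=5 = x5

x15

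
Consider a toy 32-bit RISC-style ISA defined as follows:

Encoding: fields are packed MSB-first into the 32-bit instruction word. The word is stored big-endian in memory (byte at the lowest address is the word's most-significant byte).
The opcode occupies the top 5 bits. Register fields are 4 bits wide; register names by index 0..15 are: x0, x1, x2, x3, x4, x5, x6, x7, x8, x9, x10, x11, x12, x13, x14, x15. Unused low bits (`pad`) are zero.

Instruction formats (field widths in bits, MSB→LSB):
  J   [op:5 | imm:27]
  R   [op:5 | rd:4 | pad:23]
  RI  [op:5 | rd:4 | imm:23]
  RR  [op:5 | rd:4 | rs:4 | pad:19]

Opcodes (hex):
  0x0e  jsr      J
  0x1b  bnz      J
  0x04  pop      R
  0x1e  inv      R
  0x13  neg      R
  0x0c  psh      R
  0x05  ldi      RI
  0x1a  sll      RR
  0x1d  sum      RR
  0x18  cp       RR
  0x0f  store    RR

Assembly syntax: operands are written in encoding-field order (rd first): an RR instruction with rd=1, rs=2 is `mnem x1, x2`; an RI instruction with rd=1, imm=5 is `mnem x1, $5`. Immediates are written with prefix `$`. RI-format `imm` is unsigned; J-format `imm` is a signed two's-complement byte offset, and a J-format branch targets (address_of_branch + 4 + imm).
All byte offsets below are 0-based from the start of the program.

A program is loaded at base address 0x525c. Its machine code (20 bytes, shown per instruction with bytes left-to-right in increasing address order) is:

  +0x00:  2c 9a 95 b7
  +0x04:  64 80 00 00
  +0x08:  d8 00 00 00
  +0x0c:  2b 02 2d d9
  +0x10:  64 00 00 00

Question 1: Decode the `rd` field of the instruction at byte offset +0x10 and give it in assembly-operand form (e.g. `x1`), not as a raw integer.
off 0x10: read 64 00 00 00 as big → 0x64000000
  op=0x64000000>>27=0xc ⇒ psh (R)
  [26:23] rd=8 = x8

x8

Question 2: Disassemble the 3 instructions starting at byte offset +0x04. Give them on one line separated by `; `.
psh x9; bnz $0; ldi x6, $142809

off 0x04: read 64 80 00 00 as big → 0x64800000
  opcode bits[31:27]=0xc: psh/R
  [26:23] rd=9 = x9
off 0x08: read d8 00 00 00 as big → 0xd8000000
  opcode bits[31:27]=0x1b: bnz/J
  [26:0] imm=0 = $0
off 0x0c: read 2b 02 2d d9 as big → 0x2b022dd9
  opcode bits[31:27]=0x5: ldi/RI
  [26:23] rd=6 = x6
  [22:0] imm=142809 = $142809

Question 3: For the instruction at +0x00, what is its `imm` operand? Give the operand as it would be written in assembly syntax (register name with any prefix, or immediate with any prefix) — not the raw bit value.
[00] 2c 9a 95 b7 → 0x2c9a95b7
  opcode bits[31:27]=0x5: ldi/RI
  rd@[26:23]=0x9 ⇒ x9
  imm@[22:0]=0x1a95b7 ⇒ $1742263

$1742263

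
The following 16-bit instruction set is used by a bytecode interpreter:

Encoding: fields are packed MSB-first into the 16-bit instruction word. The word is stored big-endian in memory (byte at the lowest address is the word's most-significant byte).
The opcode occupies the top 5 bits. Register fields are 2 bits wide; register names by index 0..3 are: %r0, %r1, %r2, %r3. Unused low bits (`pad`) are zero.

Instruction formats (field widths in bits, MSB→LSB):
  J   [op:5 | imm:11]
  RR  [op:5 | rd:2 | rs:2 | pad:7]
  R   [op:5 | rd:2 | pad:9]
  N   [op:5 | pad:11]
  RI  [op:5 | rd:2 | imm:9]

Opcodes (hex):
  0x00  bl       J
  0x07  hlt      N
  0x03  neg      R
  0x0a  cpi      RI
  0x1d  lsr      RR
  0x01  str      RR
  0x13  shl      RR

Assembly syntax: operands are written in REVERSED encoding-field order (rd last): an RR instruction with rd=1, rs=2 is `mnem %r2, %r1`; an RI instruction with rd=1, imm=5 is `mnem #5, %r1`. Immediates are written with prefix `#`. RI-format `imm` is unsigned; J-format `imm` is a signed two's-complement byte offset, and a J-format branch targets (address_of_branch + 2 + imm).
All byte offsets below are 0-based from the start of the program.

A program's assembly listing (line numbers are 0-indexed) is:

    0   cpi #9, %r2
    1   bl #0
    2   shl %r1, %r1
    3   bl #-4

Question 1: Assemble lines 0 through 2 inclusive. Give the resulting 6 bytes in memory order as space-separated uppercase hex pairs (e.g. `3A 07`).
54 09 00 00 9A 80

L0: cpi op=0xa:5|rd=2:2|imm=9:9 ⇒ 0x5409 ⇒ big 54 09
L1: bl op=0x0:5|imm=0:11 ⇒ 0x0000 ⇒ big 00 00
L2: shl op=0x13:5|rd=1:2|rs=1:2|pad=0:7 ⇒ 0x9a80 ⇒ big 9a 80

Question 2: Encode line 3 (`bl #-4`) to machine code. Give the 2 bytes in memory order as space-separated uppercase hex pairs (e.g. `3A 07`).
07 FC

3. bl fields op=0x0:5|imm=-4:11 → word 07fch → 07 fc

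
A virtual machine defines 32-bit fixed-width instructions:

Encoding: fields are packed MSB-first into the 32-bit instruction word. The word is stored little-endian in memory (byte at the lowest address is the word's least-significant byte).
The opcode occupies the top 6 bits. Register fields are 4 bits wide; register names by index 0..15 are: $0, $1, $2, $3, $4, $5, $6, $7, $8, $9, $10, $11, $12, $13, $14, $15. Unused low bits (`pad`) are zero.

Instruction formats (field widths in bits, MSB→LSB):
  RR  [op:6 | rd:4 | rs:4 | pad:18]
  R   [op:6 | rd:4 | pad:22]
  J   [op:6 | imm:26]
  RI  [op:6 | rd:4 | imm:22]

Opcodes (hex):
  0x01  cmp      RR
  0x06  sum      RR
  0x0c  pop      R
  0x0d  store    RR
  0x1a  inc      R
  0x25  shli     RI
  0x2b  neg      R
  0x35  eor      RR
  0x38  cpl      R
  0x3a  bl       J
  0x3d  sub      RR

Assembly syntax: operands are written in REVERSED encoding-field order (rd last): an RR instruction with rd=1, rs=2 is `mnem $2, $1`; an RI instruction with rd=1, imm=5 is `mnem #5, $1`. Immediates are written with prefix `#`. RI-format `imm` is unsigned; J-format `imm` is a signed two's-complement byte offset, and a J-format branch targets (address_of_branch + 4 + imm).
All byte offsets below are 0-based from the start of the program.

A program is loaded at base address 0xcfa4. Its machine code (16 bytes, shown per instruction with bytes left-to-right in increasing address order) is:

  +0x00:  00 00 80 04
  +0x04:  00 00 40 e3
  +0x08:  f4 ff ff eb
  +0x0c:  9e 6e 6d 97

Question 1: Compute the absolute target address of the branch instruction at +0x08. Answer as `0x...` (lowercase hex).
0xcfa4

+0x08: f4 ff ff eb ⇒ word 0xebfffff4 (little)
  top 6b → 0x3a → bl [J]
  [25:0] imm=67108852 (s26→-12) = #-12
  target = base 0xcfa4 + off 0x08 + 4 + imm -12 = 0xcfa4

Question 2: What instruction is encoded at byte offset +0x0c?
shli #2977438, $13

[0c] 9e 6e 6d 97 → 0x976d6e9e
  top 6b → 0x25 → shli [RI]
  rd@[25:22]=0xd ⇒ $13
  imm@[21:0]=0x2d6e9e ⇒ #2977438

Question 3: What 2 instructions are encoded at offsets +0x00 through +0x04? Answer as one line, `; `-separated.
[00] 00 00 80 04 → 0x04800000
  op=0x04800000>>26=0x1 ⇒ cmp (RR)
  rd@[25:22]=0x2 ⇒ $2
  rs@[21:18]=0x0 ⇒ $0
[04] 00 00 40 e3 → 0xe3400000
  op=0xe3400000>>26=0x38 ⇒ cpl (R)
  rd@[25:22]=0xd ⇒ $13

cmp $0, $2; cpl $13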